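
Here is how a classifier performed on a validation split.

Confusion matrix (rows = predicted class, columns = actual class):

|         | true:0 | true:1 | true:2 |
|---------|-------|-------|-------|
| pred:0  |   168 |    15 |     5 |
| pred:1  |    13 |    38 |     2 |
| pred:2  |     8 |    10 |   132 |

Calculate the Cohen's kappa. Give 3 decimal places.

0.778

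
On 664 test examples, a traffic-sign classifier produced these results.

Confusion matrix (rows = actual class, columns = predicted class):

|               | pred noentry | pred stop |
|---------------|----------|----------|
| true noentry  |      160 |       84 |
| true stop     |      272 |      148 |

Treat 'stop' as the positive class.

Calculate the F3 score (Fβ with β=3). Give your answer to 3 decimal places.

Fβ = (1+β²)·TP / ((1+β²)·TP + β²·FN + FP), with β²=9
= 10·148 / (10·148 + 9·272 + 84) = 0.369

0.369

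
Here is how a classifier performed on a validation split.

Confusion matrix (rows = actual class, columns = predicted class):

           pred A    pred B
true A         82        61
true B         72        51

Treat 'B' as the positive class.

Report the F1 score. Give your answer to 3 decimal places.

0.434

Precision = TP/(TP+FP) = 51/112 = 0.4554
Recall = TP/(TP+FN) = 51/123 = 0.4146
F1 = 2·TP/(2·TP+FP+FN) = 102/235 = 0.434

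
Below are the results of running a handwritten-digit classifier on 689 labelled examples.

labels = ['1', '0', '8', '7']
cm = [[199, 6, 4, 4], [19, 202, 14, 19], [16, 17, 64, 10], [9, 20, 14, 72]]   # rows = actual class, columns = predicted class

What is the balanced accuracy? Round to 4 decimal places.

Balanced accuracy = mean of per-class recall.
  1: recall = 199/213 = 0.93427
  0: recall = 202/254 = 0.79528
  8: recall = 64/107 = 0.59813
  7: recall = 72/115 = 0.62609
Mean = (0.93427 + 0.79528 + 0.59813 + 0.62609) / 4 = 0.7384

0.7384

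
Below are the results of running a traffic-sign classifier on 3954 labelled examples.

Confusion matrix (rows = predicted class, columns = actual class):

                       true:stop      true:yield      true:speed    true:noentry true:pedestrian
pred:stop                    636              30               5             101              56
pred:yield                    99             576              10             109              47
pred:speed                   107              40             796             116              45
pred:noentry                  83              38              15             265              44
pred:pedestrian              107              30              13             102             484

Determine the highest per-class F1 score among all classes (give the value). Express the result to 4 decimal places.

Per-class F1 score (2·TP/(2·TP+FP+FN)):
  stop: TP=636, FP=30+5+101+56=192, FN=99+107+83+107=396 → 1272/1860 = 0.68387
  yield: TP=576, FP=99+10+109+47=265, FN=30+40+38+30=138 → 1152/1555 = 0.74084
  speed: TP=796, FP=107+40+116+45=308, FN=5+10+15+13=43 → 1592/1943 = 0.81935
  noentry: TP=265, FP=83+38+15+44=180, FN=101+109+116+102=428 → 530/1138 = 0.46573
  pedestrian: TP=484, FP=107+30+13+102=252, FN=56+47+45+44=192 → 968/1412 = 0.68555
Highest is class 'speed' with F1 score = 0.8194.

0.8194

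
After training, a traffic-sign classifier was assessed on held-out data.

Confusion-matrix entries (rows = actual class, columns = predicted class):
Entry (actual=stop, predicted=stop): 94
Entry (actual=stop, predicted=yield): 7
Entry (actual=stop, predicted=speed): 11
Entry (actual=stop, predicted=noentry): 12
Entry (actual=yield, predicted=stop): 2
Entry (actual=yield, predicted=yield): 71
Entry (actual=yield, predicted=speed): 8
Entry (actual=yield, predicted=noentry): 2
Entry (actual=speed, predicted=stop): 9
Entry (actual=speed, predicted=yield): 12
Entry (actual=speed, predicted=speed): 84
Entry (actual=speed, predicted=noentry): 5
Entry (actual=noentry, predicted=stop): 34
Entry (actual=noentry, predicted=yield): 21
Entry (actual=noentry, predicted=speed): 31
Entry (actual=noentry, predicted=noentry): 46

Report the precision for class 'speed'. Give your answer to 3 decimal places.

0.627

Treat 'speed' as positive and all other classes as negative.
precision = TP/(TP+FP).
speed: TP=84, FP=11+8+31=50 → 84/134 = 0.6269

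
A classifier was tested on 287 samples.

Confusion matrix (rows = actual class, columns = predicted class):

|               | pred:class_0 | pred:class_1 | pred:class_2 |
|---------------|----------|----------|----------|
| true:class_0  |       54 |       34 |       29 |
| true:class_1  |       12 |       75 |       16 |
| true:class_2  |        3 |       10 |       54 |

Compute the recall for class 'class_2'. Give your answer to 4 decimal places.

recall = TP/(TP+FN).
class_2: TP=54, FN=3+10=13 → 54/67 = 0.80597

0.8060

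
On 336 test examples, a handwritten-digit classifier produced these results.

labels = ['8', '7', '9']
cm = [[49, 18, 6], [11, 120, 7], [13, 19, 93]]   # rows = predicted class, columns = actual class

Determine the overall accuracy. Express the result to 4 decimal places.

0.7798

Accuracy = trace / total = (49+120+93=262) / 336 = 262/336 = 0.7798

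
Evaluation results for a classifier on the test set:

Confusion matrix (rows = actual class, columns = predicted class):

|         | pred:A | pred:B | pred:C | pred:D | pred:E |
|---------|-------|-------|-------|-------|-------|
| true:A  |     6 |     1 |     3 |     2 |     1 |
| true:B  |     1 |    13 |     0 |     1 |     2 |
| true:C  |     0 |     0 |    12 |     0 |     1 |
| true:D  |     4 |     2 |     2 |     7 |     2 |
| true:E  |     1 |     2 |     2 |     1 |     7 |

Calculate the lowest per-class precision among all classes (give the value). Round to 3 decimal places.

Per-class precision (TP/(TP+FP)):
  A: TP=6, FP=1+0+4+1=6 → 6/12 = 0.5000
  B: TP=13, FP=1+0+2+2=5 → 13/18 = 0.7222
  C: TP=12, FP=3+0+2+2=7 → 12/19 = 0.6316
  D: TP=7, FP=2+1+0+1=4 → 7/11 = 0.6364
  E: TP=7, FP=1+2+1+2=6 → 7/13 = 0.5385
Lowest is class 'A' with precision = 0.500.

0.500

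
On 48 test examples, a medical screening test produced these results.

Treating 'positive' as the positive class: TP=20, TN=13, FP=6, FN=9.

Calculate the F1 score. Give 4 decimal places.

Precision = TP/(TP+FP) = 20/26 = 0.7692
Recall = TP/(TP+FN) = 20/29 = 0.6897
F1 = 2·TP/(2·TP+FP+FN) = 40/55 = 0.7273

0.7273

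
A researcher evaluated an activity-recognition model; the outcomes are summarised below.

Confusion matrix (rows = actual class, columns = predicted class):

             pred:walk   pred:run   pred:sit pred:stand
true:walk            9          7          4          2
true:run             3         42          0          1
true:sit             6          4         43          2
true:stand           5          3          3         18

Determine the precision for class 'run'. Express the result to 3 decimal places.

0.750

precision = TP/(TP+FP).
run: TP=42, FP=7+4+3=14 → 42/56 = 0.7500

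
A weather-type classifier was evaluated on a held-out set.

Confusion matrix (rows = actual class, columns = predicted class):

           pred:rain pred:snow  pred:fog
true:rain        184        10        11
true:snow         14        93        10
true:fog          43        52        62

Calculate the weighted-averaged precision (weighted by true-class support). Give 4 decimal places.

Per-class precision (TP/(TP+FP)):
  rain: TP=184, FP=14+43=57 → 184/241 = 0.76349
  snow: TP=93, FP=10+52=62 → 93/155 = 0.60000
  fog: TP=62, FP=11+10=21 → 62/83 = 0.74699
Weighted-precision = Σ (supportᵢ/N)·precisionᵢ with N=479: (205/479)·0.76349 + (117/479)·0.60000 + (157/479)·0.74699 = 0.7181

0.7181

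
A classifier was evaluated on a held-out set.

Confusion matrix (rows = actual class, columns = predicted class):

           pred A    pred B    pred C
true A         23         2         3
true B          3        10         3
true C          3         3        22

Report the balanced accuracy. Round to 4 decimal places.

0.7440

Balanced accuracy = mean of per-class recall.
  A: recall = 23/28 = 0.82143
  B: recall = 10/16 = 0.62500
  C: recall = 22/28 = 0.78571
Mean = (0.82143 + 0.62500 + 0.78571) / 3 = 0.7440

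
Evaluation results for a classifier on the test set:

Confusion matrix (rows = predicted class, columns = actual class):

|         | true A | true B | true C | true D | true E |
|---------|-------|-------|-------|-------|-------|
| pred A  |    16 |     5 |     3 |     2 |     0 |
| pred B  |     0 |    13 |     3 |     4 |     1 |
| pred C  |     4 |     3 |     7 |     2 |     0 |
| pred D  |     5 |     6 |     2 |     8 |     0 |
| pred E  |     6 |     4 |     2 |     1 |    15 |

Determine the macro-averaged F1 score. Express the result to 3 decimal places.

Per-class F1 score (2·TP/(2·TP+FP+FN)):
  A: TP=16, FP=5+3+2+0=10, FN=0+4+5+6=15 → 32/57 = 0.5614
  B: TP=13, FP=0+3+4+1=8, FN=5+3+6+4=18 → 26/52 = 0.5000
  C: TP=7, FP=4+3+2+0=9, FN=3+3+2+2=10 → 14/33 = 0.4242
  D: TP=8, FP=5+6+2+0=13, FN=2+4+2+1=9 → 16/38 = 0.4211
  E: TP=15, FP=6+4+2+1=13, FN=0+1+0+0=1 → 30/44 = 0.6818
Macro-F1 score = mean = (0.5614 + 0.5000 + 0.4242 + 0.4211 + 0.6818) / 5 = 0.518

0.518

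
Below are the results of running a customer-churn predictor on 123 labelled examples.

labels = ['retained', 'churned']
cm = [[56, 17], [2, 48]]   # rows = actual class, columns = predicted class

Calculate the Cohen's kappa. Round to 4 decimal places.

0.6943

Observed agreement pₒ = trace/N = 104/123 = 0.84553
Expected agreement pₑ = Σ (rowᵢ·colᵢ)/N² = (73·58 + 50·65)/123² = 0.49468
κ = (pₒ − pₑ)/(1 − pₑ) = (0.84553 − 0.49468)/(1 − 0.49468) = 0.6943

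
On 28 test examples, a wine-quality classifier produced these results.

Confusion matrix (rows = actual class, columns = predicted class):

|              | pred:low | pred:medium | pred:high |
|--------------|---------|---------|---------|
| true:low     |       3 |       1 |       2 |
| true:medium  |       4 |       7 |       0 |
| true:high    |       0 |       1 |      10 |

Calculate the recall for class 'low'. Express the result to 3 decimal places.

Take TP from the diagonal, FP from the rest of the 'low' prediction marginal, FN from the rest of the 'low' actual marginal.
recall = TP/(TP+FN).
low: TP=3, FN=1+2=3 → 3/6 = 0.5000

0.500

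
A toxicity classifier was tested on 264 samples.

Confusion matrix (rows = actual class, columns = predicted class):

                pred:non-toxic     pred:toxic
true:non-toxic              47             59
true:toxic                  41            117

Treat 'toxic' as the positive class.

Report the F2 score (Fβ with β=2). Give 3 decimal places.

Fβ = (1+β²)·TP / ((1+β²)·TP + β²·FN + FP), with β²=4
= 5·117 / (5·117 + 4·41 + 59) = 0.724

0.724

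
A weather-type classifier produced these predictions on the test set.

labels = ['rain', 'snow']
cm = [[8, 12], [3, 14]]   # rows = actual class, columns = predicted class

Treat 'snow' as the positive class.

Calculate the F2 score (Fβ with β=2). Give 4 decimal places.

0.7447

Fβ = (1+β²)·TP / ((1+β²)·TP + β²·FN + FP), with β²=4
= 5·14 / (5·14 + 4·3 + 12) = 0.7447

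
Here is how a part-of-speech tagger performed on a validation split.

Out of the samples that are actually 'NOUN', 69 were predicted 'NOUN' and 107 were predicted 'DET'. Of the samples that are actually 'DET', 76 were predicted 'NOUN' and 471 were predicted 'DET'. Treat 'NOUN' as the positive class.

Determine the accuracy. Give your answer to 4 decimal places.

0.7469

Accuracy = (TP+TN)/N = (69+471)/723 = 0.7469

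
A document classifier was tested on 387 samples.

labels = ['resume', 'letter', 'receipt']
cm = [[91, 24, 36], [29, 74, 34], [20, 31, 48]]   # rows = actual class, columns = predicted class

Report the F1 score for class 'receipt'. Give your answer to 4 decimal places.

0.4424

Take TP from the diagonal, FP from the rest of the 'receipt' prediction marginal, FN from the rest of the 'receipt' actual marginal.
F1 score = 2·TP/(2·TP+FP+FN).
receipt: TP=48, FP=36+34=70, FN=20+31=51 → 96/217 = 0.44240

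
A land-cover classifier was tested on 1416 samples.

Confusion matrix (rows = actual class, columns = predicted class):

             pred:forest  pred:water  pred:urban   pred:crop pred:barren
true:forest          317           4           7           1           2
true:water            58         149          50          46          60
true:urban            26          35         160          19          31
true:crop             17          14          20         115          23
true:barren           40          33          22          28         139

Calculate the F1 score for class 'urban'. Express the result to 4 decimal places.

0.6038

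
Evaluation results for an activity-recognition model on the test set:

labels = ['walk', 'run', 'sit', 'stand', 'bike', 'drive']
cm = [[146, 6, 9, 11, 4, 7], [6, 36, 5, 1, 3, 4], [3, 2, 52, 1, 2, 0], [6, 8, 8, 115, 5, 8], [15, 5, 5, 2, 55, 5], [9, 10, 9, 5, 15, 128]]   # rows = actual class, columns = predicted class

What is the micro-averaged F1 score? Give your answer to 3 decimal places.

0.748

Micro-averaging pools counts across classes: ΣTP=532, ΣFP=179, ΣFN=179.
Micro-F1 score = 2·TP/(2·TP+FP+FN) on pooled counts = 0.748 (equals overall accuracy in single-label multiclass).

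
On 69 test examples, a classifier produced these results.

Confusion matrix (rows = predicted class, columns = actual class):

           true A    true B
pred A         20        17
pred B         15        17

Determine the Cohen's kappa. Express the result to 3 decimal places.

Observed agreement pₒ = trace/N = 37/69 = 0.5362
Expected agreement pₑ = Σ (rowᵢ·colᵢ)/N² = (35·37 + 34·32)/69² = 0.5005
κ = (pₒ − pₑ)/(1 − pₑ) = (0.5362 − 0.5005)/(1 − 0.5005) = 0.071

0.071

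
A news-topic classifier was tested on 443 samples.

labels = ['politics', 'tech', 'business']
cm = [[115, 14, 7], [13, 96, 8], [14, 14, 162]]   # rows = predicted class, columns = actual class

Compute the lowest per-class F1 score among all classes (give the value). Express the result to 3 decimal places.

0.797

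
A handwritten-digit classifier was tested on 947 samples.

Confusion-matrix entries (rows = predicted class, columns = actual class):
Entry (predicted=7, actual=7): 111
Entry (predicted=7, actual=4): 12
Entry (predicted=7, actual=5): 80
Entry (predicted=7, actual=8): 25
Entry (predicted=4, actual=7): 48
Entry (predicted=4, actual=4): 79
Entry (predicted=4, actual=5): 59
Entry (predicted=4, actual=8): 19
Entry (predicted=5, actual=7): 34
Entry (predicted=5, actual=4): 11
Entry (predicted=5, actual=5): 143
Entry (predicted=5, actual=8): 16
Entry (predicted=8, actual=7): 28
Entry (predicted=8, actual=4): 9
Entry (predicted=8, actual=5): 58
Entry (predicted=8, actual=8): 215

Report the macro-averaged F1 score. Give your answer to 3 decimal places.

0.564

Per-class F1 score (2·TP/(2·TP+FP+FN)):
  7: TP=111, FP=12+80+25=117, FN=48+34+28=110 → 222/449 = 0.4944
  4: TP=79, FP=48+59+19=126, FN=12+11+9=32 → 158/316 = 0.5000
  5: TP=143, FP=34+11+16=61, FN=80+59+58=197 → 286/544 = 0.5257
  8: TP=215, FP=28+9+58=95, FN=25+19+16=60 → 430/585 = 0.7350
Macro-F1 score = mean = (0.4944 + 0.5000 + 0.5257 + 0.7350) / 4 = 0.564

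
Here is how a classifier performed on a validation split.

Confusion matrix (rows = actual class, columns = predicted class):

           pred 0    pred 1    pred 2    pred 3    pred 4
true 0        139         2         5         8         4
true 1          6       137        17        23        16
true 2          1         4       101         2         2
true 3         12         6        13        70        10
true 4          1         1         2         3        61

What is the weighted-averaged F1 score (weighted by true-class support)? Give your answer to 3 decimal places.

0.786

Per-class F1 score (2·TP/(2·TP+FP+FN)):
  0: TP=139, FP=6+1+12+1=20, FN=2+5+8+4=19 → 278/317 = 0.8770
  1: TP=137, FP=2+4+6+1=13, FN=6+17+23+16=62 → 274/349 = 0.7851
  2: TP=101, FP=5+17+13+2=37, FN=1+4+2+2=9 → 202/248 = 0.8145
  3: TP=70, FP=8+23+2+3=36, FN=12+6+13+10=41 → 140/217 = 0.6452
  4: TP=61, FP=4+16+2+10=32, FN=1+1+2+3=7 → 122/161 = 0.7578
Weighted-F1 score = Σ (supportᵢ/N)·F1 scoreᵢ with N=646: (158/646)·0.8770 + (199/646)·0.7851 + (110/646)·0.8145 + (111/646)·0.6452 + (68/646)·0.7578 = 0.786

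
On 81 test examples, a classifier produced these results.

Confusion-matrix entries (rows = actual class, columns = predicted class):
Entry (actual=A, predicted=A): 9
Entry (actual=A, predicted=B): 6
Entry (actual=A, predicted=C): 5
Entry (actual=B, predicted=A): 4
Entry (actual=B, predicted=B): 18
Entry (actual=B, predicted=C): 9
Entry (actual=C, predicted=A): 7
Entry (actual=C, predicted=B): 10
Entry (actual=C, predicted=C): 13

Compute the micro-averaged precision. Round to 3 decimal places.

Micro-averaging pools counts across classes: ΣTP=40, ΣFP=41, ΣFN=41.
Micro-precision = TP/(TP+FP) on pooled counts = 0.494 (equals overall accuracy in single-label multiclass).

0.494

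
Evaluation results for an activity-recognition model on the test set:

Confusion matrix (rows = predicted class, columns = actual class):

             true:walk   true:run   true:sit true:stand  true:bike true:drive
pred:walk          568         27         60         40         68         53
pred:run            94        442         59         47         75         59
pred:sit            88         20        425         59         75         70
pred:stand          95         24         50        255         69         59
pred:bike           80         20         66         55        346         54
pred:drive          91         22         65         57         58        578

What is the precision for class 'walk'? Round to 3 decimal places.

0.696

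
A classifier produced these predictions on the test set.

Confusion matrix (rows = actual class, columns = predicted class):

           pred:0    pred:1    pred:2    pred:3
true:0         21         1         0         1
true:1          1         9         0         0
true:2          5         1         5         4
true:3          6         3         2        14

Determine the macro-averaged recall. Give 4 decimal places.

0.6766

Per-class recall (TP/(TP+FN)):
  0: TP=21, FN=1+0+1=2 → 21/23 = 0.91304
  1: TP=9, FN=1+0+0=1 → 9/10 = 0.90000
  2: TP=5, FN=5+1+4=10 → 5/15 = 0.33333
  3: TP=14, FN=6+3+2=11 → 14/25 = 0.56000
Macro-recall = mean = (0.91304 + 0.90000 + 0.33333 + 0.56000) / 4 = 0.6766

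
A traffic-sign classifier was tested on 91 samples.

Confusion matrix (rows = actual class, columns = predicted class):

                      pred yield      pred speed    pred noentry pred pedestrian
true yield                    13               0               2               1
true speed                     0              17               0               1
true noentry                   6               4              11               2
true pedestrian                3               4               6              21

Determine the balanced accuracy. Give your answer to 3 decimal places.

0.713

Balanced accuracy = mean of per-class recall.
  yield: recall = 13/16 = 0.8125
  speed: recall = 17/18 = 0.9444
  noentry: recall = 11/23 = 0.4783
  pedestrian: recall = 21/34 = 0.6176
Mean = (0.8125 + 0.9444 + 0.4783 + 0.6176) / 4 = 0.713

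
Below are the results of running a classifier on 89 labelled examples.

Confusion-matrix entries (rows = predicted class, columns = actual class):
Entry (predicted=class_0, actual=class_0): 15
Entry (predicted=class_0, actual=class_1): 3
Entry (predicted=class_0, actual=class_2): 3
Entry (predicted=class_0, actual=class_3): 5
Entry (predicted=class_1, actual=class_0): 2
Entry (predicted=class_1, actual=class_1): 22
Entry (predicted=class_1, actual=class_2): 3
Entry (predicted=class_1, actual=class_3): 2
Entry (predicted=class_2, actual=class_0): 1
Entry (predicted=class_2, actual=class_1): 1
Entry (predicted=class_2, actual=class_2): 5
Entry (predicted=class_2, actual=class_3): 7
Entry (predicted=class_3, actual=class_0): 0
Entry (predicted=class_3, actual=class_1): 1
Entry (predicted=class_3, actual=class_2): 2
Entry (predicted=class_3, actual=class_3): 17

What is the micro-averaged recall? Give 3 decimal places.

Micro-averaging pools counts across classes: ΣTP=59, ΣFP=30, ΣFN=30.
Micro-recall = TP/(TP+FN) on pooled counts = 0.663 (equals overall accuracy in single-label multiclass).

0.663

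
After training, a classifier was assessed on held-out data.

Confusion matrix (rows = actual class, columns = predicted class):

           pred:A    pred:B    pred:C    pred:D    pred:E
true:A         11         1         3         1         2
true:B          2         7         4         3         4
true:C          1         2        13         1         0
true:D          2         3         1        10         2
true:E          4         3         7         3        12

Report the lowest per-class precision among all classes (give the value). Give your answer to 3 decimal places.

Per-class precision (TP/(TP+FP)):
  A: TP=11, FP=2+1+2+4=9 → 11/20 = 0.5500
  B: TP=7, FP=1+2+3+3=9 → 7/16 = 0.4375
  C: TP=13, FP=3+4+1+7=15 → 13/28 = 0.4643
  D: TP=10, FP=1+3+1+3=8 → 10/18 = 0.5556
  E: TP=12, FP=2+4+0+2=8 → 12/20 = 0.6000
Lowest is class 'B' with precision = 0.438.

0.438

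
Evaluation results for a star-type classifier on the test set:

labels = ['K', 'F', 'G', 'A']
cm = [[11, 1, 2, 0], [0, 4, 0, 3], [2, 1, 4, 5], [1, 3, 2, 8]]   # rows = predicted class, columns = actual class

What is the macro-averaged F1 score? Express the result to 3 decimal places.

0.555

Per-class F1 score (2·TP/(2·TP+FP+FN)):
  K: TP=11, FP=1+2+0=3, FN=0+2+1=3 → 22/28 = 0.7857
  F: TP=4, FP=0+0+3=3, FN=1+1+3=5 → 8/16 = 0.5000
  G: TP=4, FP=2+1+5=8, FN=2+0+2=4 → 8/20 = 0.4000
  A: TP=8, FP=1+3+2=6, FN=0+3+5=8 → 16/30 = 0.5333
Macro-F1 score = mean = (0.7857 + 0.5000 + 0.4000 + 0.5333) / 4 = 0.555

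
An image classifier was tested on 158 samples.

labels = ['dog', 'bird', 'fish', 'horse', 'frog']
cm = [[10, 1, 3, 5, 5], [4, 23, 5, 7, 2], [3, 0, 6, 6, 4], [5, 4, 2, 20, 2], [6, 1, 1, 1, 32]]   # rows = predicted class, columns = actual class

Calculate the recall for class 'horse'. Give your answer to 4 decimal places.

0.5128

Treat 'horse' as positive and all other classes as negative.
recall = TP/(TP+FN).
horse: TP=20, FN=5+7+6+1=19 → 20/39 = 0.51282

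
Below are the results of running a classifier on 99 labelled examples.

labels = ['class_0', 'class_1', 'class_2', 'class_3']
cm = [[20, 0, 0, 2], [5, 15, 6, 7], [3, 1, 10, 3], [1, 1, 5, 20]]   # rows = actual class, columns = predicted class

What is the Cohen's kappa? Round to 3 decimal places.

Observed agreement pₒ = trace/N = 65/99 = 0.6566
Expected agreement pₑ = Σ (rowᵢ·colᵢ)/N² = (22·29 + 33·17 + 17·21 + 27·32)/99² = 0.2469
κ = (pₒ − pₑ)/(1 − pₑ) = (0.6566 − 0.2469)/(1 − 0.2469) = 0.544

0.544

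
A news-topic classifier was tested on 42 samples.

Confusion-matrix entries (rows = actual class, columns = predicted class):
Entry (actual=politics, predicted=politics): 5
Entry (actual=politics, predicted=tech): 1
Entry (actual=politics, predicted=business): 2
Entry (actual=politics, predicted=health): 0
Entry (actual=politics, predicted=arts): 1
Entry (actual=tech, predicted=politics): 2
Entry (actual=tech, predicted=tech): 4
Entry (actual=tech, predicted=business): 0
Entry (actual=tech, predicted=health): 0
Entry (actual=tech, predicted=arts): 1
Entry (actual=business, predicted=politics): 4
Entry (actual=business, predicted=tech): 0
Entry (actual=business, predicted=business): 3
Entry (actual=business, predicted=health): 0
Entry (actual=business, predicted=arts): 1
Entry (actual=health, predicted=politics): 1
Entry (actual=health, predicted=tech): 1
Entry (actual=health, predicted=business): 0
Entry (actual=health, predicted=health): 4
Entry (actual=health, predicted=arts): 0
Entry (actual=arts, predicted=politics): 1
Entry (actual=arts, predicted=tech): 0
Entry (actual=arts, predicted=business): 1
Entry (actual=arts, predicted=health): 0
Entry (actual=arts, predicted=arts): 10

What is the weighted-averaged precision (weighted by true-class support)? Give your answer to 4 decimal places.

Per-class precision (TP/(TP+FP)):
  politics: TP=5, FP=2+4+1+1=8 → 5/13 = 0.38462
  tech: TP=4, FP=1+0+1+0=2 → 4/6 = 0.66667
  business: TP=3, FP=2+0+0+1=3 → 3/6 = 0.50000
  health: TP=4, FP=0+0+0+0=0 → 4/4 = 1.00000
  arts: TP=10, FP=1+1+1+0=3 → 10/13 = 0.76923
Weighted-precision = Σ (supportᵢ/N)·precisionᵢ with N=42: (9/42)·0.38462 + (7/42)·0.66667 + (8/42)·0.50000 + (6/42)·1.00000 + (12/42)·0.76923 = 0.6514

0.6514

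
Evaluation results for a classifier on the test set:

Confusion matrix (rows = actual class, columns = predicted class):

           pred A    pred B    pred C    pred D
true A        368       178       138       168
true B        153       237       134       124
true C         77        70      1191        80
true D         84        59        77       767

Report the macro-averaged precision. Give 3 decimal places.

Per-class precision (TP/(TP+FP)):
  A: TP=368, FP=153+77+84=314 → 368/682 = 0.5396
  B: TP=237, FP=178+70+59=307 → 237/544 = 0.4357
  C: TP=1191, FP=138+134+77=349 → 1191/1540 = 0.7734
  D: TP=767, FP=168+124+80=372 → 767/1139 = 0.6734
Macro-precision = mean = (0.5396 + 0.4357 + 0.7734 + 0.6734) / 4 = 0.606

0.606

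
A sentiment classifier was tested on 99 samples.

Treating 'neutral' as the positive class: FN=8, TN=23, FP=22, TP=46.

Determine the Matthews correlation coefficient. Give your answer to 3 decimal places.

MCC = (TP·TN − FP·FN) / √((TP+FP)(TP+FN)(TN+FP)(TN+FN))
Numerator = 46·23 − 22·8 = 882
Denominator = √(68·54·45·31) = √5122440 = 2263.2808
MCC = 882 / 2263.2808 = 0.390

0.390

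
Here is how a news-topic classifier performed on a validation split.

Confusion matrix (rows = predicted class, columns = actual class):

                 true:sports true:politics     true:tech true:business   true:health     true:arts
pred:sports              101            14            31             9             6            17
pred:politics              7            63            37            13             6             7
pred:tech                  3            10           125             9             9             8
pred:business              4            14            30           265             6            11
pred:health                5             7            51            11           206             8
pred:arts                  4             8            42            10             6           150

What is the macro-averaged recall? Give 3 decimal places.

0.700

Per-class recall (TP/(TP+FN)):
  sports: TP=101, FN=7+3+4+5+4=23 → 101/124 = 0.8145
  politics: TP=63, FN=14+10+14+7+8=53 → 63/116 = 0.5431
  tech: TP=125, FN=31+37+30+51+42=191 → 125/316 = 0.3956
  business: TP=265, FN=9+13+9+11+10=52 → 265/317 = 0.8360
  health: TP=206, FN=6+6+9+6+6=33 → 206/239 = 0.8619
  arts: TP=150, FN=17+7+8+11+8=51 → 150/201 = 0.7463
Macro-recall = mean = (0.8145 + 0.5431 + 0.3956 + 0.8360 + 0.8619 + 0.7463) / 6 = 0.700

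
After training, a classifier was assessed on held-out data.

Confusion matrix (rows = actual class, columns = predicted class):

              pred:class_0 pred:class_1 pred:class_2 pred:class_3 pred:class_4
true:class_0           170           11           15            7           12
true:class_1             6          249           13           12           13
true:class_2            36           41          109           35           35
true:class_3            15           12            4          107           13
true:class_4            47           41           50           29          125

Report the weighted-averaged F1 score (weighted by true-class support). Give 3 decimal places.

0.616

Per-class F1 score (2·TP/(2·TP+FP+FN)):
  class_0: TP=170, FP=6+36+15+47=104, FN=11+15+7+12=45 → 340/489 = 0.6953
  class_1: TP=249, FP=11+41+12+41=105, FN=6+13+12+13=44 → 498/647 = 0.7697
  class_2: TP=109, FP=15+13+4+50=82, FN=36+41+35+35=147 → 218/447 = 0.4877
  class_3: TP=107, FP=7+12+35+29=83, FN=15+12+4+13=44 → 214/341 = 0.6276
  class_4: TP=125, FP=12+13+35+13=73, FN=47+41+50+29=167 → 250/490 = 0.5102
Weighted-F1 score = Σ (supportᵢ/N)·F1 scoreᵢ with N=1207: (215/1207)·0.6953 + (293/1207)·0.7697 + (256/1207)·0.4877 + (151/1207)·0.6276 + (292/1207)·0.5102 = 0.616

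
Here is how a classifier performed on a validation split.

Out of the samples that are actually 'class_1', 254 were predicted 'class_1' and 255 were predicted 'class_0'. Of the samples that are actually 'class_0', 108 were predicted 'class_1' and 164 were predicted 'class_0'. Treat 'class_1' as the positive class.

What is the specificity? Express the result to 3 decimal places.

Specificity = TN/(TN+FP) = 164/(164+108) = 0.603

0.603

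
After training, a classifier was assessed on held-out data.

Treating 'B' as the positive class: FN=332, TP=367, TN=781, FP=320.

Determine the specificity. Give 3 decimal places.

0.709

Specificity = TN/(TN+FP) = 781/(781+320) = 0.709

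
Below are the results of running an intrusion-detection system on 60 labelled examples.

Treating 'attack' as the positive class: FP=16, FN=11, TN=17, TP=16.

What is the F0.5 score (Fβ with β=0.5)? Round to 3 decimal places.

Fβ = (1+β²)·TP / ((1+β²)·TP + β²·FN + FP), with β²=1/4
= 1.25·16 / (1.25·16 + 0.25·11 + 16) = 0.516

0.516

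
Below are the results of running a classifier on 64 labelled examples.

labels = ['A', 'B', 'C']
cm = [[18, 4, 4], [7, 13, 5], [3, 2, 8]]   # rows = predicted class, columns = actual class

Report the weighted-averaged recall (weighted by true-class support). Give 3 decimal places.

0.609

Per-class recall (TP/(TP+FN)):
  A: TP=18, FN=7+3=10 → 18/28 = 0.6429
  B: TP=13, FN=4+2=6 → 13/19 = 0.6842
  C: TP=8, FN=4+5=9 → 8/17 = 0.4706
Weighted-recall = Σ (supportᵢ/N)·recallᵢ with N=64: (28/64)·0.6429 + (19/64)·0.6842 + (17/64)·0.4706 = 0.609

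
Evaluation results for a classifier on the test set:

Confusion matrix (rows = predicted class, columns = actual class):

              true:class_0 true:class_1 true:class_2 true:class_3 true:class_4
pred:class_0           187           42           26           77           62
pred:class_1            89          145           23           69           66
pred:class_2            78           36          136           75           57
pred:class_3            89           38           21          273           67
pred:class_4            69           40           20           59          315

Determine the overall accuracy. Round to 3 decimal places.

0.489

Accuracy = trace / total = (187+145+136+273+315=1056) / 2159 = 1056/2159 = 0.489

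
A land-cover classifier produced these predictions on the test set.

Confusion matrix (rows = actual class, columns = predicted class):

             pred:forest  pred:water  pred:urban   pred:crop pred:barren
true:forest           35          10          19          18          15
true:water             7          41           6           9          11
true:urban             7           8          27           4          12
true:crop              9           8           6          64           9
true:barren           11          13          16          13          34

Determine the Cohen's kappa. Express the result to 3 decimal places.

Observed agreement pₒ = trace/N = 201/412 = 0.4879
Expected agreement pₑ = Σ (rowᵢ·colᵢ)/N² = (97·69 + 74·80 + 58·74 + 96·108 + 87·81)/412² = 0.2022
κ = (pₒ − pₑ)/(1 − pₑ) = (0.4879 − 0.2022)/(1 − 0.2022) = 0.358

0.358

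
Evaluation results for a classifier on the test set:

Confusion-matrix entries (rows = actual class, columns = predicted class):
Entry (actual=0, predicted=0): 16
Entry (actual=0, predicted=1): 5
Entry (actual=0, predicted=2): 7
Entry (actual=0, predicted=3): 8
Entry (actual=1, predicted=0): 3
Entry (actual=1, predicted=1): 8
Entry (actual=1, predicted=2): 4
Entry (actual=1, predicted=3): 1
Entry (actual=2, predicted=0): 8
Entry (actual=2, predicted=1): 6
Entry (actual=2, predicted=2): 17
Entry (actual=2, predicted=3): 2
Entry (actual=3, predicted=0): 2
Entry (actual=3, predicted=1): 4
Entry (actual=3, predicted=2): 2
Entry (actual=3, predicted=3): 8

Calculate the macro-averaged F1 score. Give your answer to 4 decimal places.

0.4748

Per-class F1 score (2·TP/(2·TP+FP+FN)):
  0: TP=16, FP=3+8+2=13, FN=5+7+8=20 → 32/65 = 0.49231
  1: TP=8, FP=5+6+4=15, FN=3+4+1=8 → 16/39 = 0.41026
  2: TP=17, FP=7+4+2=13, FN=8+6+2=16 → 34/63 = 0.53968
  3: TP=8, FP=8+1+2=11, FN=2+4+2=8 → 16/35 = 0.45714
Macro-F1 score = mean = (0.49231 + 0.41026 + 0.53968 + 0.45714) / 4 = 0.4748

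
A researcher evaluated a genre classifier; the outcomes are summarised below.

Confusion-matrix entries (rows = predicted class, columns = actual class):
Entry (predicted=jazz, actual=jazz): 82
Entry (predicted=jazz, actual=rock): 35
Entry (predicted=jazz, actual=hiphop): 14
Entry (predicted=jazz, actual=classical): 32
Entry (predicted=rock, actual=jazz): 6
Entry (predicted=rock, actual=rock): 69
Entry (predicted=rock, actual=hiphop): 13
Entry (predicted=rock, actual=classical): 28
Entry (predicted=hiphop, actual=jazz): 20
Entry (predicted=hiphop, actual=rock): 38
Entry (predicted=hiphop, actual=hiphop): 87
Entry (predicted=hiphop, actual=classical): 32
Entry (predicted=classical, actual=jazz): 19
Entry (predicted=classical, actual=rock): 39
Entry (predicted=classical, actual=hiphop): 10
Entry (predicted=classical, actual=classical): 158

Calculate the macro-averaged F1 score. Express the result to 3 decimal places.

Per-class F1 score (2·TP/(2·TP+FP+FN)):
  jazz: TP=82, FP=35+14+32=81, FN=6+20+19=45 → 164/290 = 0.5655
  rock: TP=69, FP=6+13+28=47, FN=35+38+39=112 → 138/297 = 0.4646
  hiphop: TP=87, FP=20+38+32=90, FN=14+13+10=37 → 174/301 = 0.5781
  classical: TP=158, FP=19+39+10=68, FN=32+28+32=92 → 316/476 = 0.6639
Macro-F1 score = mean = (0.5655 + 0.4646 + 0.5781 + 0.6639) / 4 = 0.568

0.568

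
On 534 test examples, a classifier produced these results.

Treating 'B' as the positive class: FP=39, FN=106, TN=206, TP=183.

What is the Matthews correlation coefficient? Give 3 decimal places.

0.479

MCC = (TP·TN − FP·FN) / √((TP+FP)(TP+FN)(TN+FP)(TN+FN))
Numerator = 183·206 − 39·106 = 33564
Denominator = √(222·289·245·312) = √4904237520 = 70030.2615
MCC = 33564 / 70030.2615 = 0.479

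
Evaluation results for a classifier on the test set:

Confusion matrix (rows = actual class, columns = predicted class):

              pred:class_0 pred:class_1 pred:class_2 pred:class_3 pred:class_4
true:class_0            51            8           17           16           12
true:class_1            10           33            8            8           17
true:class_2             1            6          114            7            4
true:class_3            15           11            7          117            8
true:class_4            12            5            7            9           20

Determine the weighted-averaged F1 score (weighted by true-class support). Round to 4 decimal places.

Per-class F1 score (2·TP/(2·TP+FP+FN)):
  class_0: TP=51, FP=10+1+15+12=38, FN=8+17+16+12=53 → 102/193 = 0.52850
  class_1: TP=33, FP=8+6+11+5=30, FN=10+8+8+17=43 → 66/139 = 0.47482
  class_2: TP=114, FP=17+8+7+7=39, FN=1+6+7+4=18 → 228/285 = 0.80000
  class_3: TP=117, FP=16+8+7+9=40, FN=15+11+7+8=41 → 234/315 = 0.74286
  class_4: TP=20, FP=12+17+4+8=41, FN=12+5+7+9=33 → 40/114 = 0.35088
Weighted-F1 score = Σ (supportᵢ/N)·F1 scoreᵢ with N=523: (104/523)·0.52850 + (76/523)·0.47482 + (132/523)·0.80000 + (158/523)·0.74286 + (53/523)·0.35088 = 0.6360

0.6360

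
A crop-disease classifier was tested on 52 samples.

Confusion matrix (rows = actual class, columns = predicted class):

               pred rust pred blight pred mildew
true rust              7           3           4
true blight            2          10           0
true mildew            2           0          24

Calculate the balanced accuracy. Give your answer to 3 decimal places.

0.752

Balanced accuracy = mean of per-class recall.
  rust: recall = 7/14 = 0.5000
  blight: recall = 10/12 = 0.8333
  mildew: recall = 24/26 = 0.9231
Mean = (0.5000 + 0.8333 + 0.9231) / 3 = 0.752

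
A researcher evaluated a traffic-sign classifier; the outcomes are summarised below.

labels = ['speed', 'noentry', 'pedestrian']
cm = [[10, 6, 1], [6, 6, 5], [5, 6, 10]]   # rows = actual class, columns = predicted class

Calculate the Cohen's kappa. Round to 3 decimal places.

0.213

Observed agreement pₒ = trace/N = 26/55 = 0.4727
Expected agreement pₑ = Σ (rowᵢ·colᵢ)/N² = (17·21 + 17·18 + 21·16)/55² = 0.3302
κ = (pₒ − pₑ)/(1 − pₑ) = (0.4727 − 0.3302)/(1 − 0.3302) = 0.213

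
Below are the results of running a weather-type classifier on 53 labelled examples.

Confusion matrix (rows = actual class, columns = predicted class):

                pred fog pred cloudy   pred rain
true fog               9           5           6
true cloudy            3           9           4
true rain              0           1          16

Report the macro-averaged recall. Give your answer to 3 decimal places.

Per-class recall (TP/(TP+FN)):
  fog: TP=9, FN=5+6=11 → 9/20 = 0.4500
  cloudy: TP=9, FN=3+4=7 → 9/16 = 0.5625
  rain: TP=16, FN=0+1=1 → 16/17 = 0.9412
Macro-recall = mean = (0.4500 + 0.5625 + 0.9412) / 3 = 0.651

0.651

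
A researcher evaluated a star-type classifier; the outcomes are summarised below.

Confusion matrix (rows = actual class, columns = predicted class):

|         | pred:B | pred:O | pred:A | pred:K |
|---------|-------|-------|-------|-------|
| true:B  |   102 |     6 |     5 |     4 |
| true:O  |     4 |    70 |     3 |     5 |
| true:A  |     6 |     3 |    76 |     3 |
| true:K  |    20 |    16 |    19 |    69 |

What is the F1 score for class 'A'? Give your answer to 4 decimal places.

Take TP from the diagonal, FP from the rest of the 'A' prediction marginal, FN from the rest of the 'A' actual marginal.
F1 score = 2·TP/(2·TP+FP+FN).
A: TP=76, FP=5+3+19=27, FN=6+3+3=12 → 152/191 = 0.79581

0.7958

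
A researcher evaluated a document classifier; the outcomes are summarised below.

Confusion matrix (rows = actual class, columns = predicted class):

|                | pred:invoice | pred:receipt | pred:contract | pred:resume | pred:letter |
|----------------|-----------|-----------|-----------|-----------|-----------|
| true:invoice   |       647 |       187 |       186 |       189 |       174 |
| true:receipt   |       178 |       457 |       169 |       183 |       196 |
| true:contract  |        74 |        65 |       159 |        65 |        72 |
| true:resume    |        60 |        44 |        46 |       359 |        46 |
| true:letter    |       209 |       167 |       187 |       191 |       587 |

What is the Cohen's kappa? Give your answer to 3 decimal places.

0.306

Observed agreement pₒ = trace/N = 2209/4897 = 0.4511
Expected agreement pₑ = Σ (rowᵢ·colᵢ)/N² = (1383·1168 + 1183·920 + 435·747 + 555·987 + 1341·1075)/4897² = 0.2093
κ = (pₒ − pₑ)/(1 − pₑ) = (0.4511 − 0.2093)/(1 − 0.2093) = 0.306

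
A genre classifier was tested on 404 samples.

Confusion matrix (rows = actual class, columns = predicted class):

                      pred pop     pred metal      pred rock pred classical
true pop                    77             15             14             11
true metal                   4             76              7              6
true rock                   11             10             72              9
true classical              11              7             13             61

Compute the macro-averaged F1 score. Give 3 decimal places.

Per-class F1 score (2·TP/(2·TP+FP+FN)):
  pop: TP=77, FP=4+11+11=26, FN=15+14+11=40 → 154/220 = 0.7000
  metal: TP=76, FP=15+10+7=32, FN=4+7+6=17 → 152/201 = 0.7562
  rock: TP=72, FP=14+7+13=34, FN=11+10+9=30 → 144/208 = 0.6923
  classical: TP=61, FP=11+6+9=26, FN=11+7+13=31 → 122/179 = 0.6816
Macro-F1 score = mean = (0.7000 + 0.7562 + 0.6923 + 0.6816) / 4 = 0.708

0.708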